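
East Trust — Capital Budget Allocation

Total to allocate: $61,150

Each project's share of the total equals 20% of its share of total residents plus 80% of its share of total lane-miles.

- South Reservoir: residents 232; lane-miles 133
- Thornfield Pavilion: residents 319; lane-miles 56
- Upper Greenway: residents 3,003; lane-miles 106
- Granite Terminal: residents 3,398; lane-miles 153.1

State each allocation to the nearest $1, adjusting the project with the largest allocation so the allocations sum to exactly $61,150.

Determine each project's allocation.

Residents total 6,952; lane-miles total 448.1.
Combined weights (20% residents + 80% lane-miles): South Reservoir 0.2441; Thornfield Pavilion 0.1092; Upper Greenway 0.2756; Granite Terminal 0.3711.
Raw shares: South Reservoir 14,928.02; Thornfield Pavilion 6,674.82; Upper Greenway 16,855.13; Granite Terminal 22,692.02.
Rounded to nearest $1: South Reservoir $14,928; Thornfield Pavilion $6,675; Upper Greenway $16,855; Granite Terminal $22,692. Sum = $61,150.
Sum already equals the total — no adjustment.

South Reservoir: $14,928 | Thornfield Pavilion: $6,675 | Upper Greenway: $16,855 | Granite Terminal: $22,692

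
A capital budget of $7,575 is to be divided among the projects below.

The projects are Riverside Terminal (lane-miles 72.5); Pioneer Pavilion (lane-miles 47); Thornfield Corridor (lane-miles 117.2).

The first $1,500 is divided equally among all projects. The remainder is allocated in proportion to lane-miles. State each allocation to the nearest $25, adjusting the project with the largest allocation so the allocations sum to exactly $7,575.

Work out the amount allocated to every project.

Riverside Terminal: $2,350; Pioneer Pavilion: $1,700; Thornfield Corridor: $3,525

First tranche $1,500 split equally: $500 each.
Remainder $6,075 by lane-miles (total 236.7): Riverside Terminal 1,860.74 → $1,850; Pioneer Pavilion 1,206.27 → $1,200; Thornfield Corridor 3,007.98 → $3,000.
Rounding difference +$25 on remainder applied to Thornfield Corridor.
Totals: Riverside Terminal $500 + $1,850 = $2,350; Pioneer Pavilion $500 + $1,200 = $1,700; Thornfield Corridor $500 + $3,025 = $3,525.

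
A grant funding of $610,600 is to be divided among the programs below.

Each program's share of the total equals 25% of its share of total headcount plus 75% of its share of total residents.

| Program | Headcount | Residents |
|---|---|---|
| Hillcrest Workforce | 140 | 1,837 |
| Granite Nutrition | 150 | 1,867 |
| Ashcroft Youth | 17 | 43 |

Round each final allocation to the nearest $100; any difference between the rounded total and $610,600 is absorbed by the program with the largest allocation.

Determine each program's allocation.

Totals — headcount 307, residents 3,747.
Composite weights (25% headcount + 75% residents): Hillcrest Workforce 0.4817; Granite Nutrition 0.4958; Ashcroft Youth 0.0225.
Pro-rata amounts: Hillcrest Workforce 294,126.43; Granite Nutrition 302,765.28; Ashcroft Youth 13,708.30.
Rounded to nearest $100: Hillcrest Workforce $294,100; Granite Nutrition $302,800; Ashcroft Youth $13,700. Sum = $610,600.
Sum already equals the total — no adjustment.

Hillcrest Workforce: $294,100 | Granite Nutrition: $302,800 | Ashcroft Youth: $13,700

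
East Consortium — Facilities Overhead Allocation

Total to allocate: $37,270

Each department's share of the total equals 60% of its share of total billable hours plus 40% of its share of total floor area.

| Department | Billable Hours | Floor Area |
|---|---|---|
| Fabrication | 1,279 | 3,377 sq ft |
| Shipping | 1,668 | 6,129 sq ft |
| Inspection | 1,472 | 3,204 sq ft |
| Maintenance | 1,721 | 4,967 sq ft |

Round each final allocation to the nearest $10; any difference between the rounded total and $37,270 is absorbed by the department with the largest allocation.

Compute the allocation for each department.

Fabrication: $7,510 · Shipping: $11,240 · Inspection: $8,060 · Maintenance: $10,460

Totals — billable hours 6,140, floor area 17,677.
Composite weights (60% billable hours + 40% floor area): Fabrication 0.2014; Shipping 0.3017; Inspection 0.2163; Maintenance 0.2806.
Pro-rata amounts: Fabrication 7,506.16; Shipping 11,243.82; Inspection 8,063.16; Maintenance 10,456.86.
At nearest $10: Fabrication $7,510; Shipping $11,240; Inspection $8,060; Maintenance $10,460. Sum = $37,270.
No rounding difference to absorb.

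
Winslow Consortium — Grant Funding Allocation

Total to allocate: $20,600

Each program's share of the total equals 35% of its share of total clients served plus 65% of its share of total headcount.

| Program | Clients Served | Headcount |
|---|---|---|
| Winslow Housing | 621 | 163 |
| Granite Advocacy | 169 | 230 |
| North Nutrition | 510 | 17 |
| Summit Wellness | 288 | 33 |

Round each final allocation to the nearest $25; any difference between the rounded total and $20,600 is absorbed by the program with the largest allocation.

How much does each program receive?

Winslow Housing: $7,750; Granite Advocacy: $7,725; North Nutrition: $2,825; Summit Wellness: $2,300

Clients served total 1,588; headcount total 443.
Composite weights (35% clients served + 65% headcount): Winslow Housing 0.3760; Granite Advocacy 0.3747; North Nutrition 0.1373; Summit Wellness 0.1119.
Proportional shares: Winslow Housing 7,746.32; Granite Advocacy 7,719.23; North Nutrition 2,829.39; Summit Wellness 2,305.06.
Rounded to nearest $25: Winslow Housing $7,750; Granite Advocacy $7,725; North Nutrition $2,825; Summit Wellness $2,300. Sum = $20,600.
Sum already equals the total — no adjustment.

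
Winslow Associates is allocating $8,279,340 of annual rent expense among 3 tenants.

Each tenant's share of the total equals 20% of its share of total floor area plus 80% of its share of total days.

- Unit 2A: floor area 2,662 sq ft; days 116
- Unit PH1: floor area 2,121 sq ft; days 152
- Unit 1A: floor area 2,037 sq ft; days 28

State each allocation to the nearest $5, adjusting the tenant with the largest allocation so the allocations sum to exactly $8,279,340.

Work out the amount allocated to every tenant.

Totals — floor area 6,820, days 296.
Combined weights (20% floor area + 80% days): Unit 2A 0.3916; Unit PH1 0.4730; Unit 1A 0.1354.
Unrounded shares: Unit 2A 3,242,007.64; Unit PH1 3,916,212.47; Unit 1A 1,121,119.89.
Rounded to nearest $5: Unit 2A $3,242,010; Unit PH1 $3,916,210; Unit 1A $1,121,120. Sum = $8,279,340.
No rounding difference to absorb.

Unit 2A: $3,242,010 · Unit PH1: $3,916,210 · Unit 1A: $1,121,120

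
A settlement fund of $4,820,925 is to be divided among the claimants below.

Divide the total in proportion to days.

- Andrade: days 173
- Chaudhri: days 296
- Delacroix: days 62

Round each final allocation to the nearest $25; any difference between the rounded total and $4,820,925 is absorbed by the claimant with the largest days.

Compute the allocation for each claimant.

Days total: 173 + 296 + 62 = 531.
Proportional shares: Andrade 1,570,659.18; Chaudhri 2,687,370.62; Delacroix 562,895.20.
At nearest $25: Andrade $1,570,650; Chaudhri $2,687,375; Delacroix $562,900. Sum = $4,820,925.
Rounded total matches; no reconciliation needed.

Andrade: $1,570,650 | Chaudhri: $2,687,375 | Delacroix: $562,900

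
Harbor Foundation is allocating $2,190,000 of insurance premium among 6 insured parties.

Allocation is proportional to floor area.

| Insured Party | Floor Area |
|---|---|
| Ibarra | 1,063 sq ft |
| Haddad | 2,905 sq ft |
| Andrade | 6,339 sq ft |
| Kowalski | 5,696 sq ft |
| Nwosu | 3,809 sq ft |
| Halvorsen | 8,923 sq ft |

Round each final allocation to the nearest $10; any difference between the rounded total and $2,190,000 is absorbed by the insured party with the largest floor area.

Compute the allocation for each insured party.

Sum of floor area: 1,063 + 2,905 + 6,339 + 5,696 + 3,809 + 8,923 = 28,735.
Proportional shares: Ibarra 81,015.14; Haddad 221,400.73; Andrade 483,118.50; Kowalski 434,113.10; Nwosu 290,297.89; Halvorsen 680,054.64.
After rounding ($10): Ibarra $81,020; Haddad $221,400; Andrade $483,120; Kowalski $434,110; Nwosu $290,300; Halvorsen $680,050. Sum = $2,190,000.
No rounding difference to absorb.

Ibarra: $81,020 | Haddad: $221,400 | Andrade: $483,120 | Kowalski: $434,110 | Nwosu: $290,300 | Halvorsen: $680,050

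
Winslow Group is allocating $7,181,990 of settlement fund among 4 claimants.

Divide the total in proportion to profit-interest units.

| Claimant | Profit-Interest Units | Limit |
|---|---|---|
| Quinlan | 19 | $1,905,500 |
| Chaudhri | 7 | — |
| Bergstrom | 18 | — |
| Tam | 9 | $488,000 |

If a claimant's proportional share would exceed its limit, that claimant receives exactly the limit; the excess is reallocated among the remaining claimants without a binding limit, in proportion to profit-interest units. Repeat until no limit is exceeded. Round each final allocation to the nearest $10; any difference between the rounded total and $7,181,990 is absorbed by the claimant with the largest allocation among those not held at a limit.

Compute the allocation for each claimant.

Total profit-interest units = 53.
Unconstrained shares: Quinlan 2,574,675.66; Chaudhri 948,564.72; Bergstrom 2,439,166.42; Tam 1,219,583.21.
Held at cap: Quinlan ($1,905,500), Tam ($488,000); remaining pool $4,788,490 reallocated over remaining profit-interest units 25.
Redistributed shares: Chaudhri 1,340,777.20 → $1,340,780; Bergstrom 3,447,712.80 → $3,447,710.

Quinlan: $1,905,500; Chaudhri: $1,340,780; Bergstrom: $3,447,710; Tam: $488,000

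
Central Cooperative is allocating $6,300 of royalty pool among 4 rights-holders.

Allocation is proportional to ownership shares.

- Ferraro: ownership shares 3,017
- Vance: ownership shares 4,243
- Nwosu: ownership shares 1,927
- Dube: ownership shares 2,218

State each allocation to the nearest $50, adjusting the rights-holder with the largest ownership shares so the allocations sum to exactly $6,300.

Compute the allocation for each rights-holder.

Ferraro: $1,650; Vance: $2,350; Nwosu: $1,050; Dube: $1,250

Total ownership shares = 3,017 + 4,243 + 1,927 + 2,218 = 11,405.
Pro-rata amounts: Ferraro 1,666.56; Vance 2,343.79; Nwosu 1,064.45; Dube 1,225.20.
After rounding ($50): Ferraro $1,650; Vance $2,350; Nwosu $1,050; Dube $1,250. Sum = $6,300.
No rounding difference to absorb.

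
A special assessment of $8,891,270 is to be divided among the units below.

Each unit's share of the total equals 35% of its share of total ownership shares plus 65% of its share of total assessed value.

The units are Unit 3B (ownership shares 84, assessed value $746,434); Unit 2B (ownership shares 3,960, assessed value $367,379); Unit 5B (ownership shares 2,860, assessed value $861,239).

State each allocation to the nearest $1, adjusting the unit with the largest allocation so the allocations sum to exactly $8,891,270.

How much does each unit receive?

Totals — ownership shares 6,904, assessed value 1,975,052.
Combined weights (35% ownership shares + 65% assessed value): Unit 3B 0.2499; Unit 2B 0.3217; Unit 5B 0.4284.
Pro-rata amounts: Unit 3B 2,222,050.68; Unit 2B 2,859,961.88; Unit 5B 3,809,257.44.
At nearest $1: Unit 3B $2,222,051; Unit 2B $2,859,962; Unit 5B $3,809,257. Sum = $8,891,270.
Sum already equals the total — no adjustment.

Unit 3B: $2,222,051 | Unit 2B: $2,859,962 | Unit 5B: $3,809,257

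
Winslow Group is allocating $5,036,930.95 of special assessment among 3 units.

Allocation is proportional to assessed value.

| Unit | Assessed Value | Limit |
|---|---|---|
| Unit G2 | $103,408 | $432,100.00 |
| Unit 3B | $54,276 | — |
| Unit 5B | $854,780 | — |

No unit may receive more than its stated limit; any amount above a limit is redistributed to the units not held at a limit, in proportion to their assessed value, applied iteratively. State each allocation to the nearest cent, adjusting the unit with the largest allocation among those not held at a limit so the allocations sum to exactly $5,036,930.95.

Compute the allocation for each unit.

Unit G2: $432,100.00 · Unit 3B: $274,935.54 · Unit 5B: $4,329,895.41

Assessed value total: 1,012,464.
Pro-rata shares before constraints: Unit G2 514,446.8896; Unit 3B 270,018.9481; Unit 5B 4,252,465.1123.
Capped: Unit G2 ($432,100.00); remaining pool $4,604,830.95 reallocated over remaining assessed value 909,056.
Redistributed shares: Unit 3B 274,935.5426 → $274,935.54; Unit 5B 4,329,895.4074 → $4,329,895.41.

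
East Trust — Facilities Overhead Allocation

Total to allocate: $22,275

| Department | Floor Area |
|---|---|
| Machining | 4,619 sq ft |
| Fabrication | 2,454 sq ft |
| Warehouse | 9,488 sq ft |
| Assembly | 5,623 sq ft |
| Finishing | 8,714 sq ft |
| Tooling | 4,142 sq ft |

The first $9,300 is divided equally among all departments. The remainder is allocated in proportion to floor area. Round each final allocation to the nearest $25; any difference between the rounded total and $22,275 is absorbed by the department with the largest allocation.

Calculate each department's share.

First tranche $9,300 split equally: $1,550 each.
Remainder $12,975 by floor area (total 35,040): Machining 1,710.37 → $1,700; Fabrication 908.69 → $900; Warehouse 3,513.32 → $3,525; Assembly 2,082.15 → $2,075; Finishing 3,226.72 → $3,225; Tooling 1,533.75 → $1,525.
Rounding difference +$25 on remainder applied to Warehouse.
Totals: Machining $1,550 + $1,700 = $3,250; Fabrication $1,550 + $900 = $2,450; Warehouse $1,550 + $3,550 = $5,100; Assembly $1,550 + $2,075 = $3,625; Finishing $1,550 + $3,225 = $4,775; Tooling $1,550 + $1,525 = $3,075.

Machining: $3,250 | Fabrication: $2,450 | Warehouse: $5,100 | Assembly: $3,625 | Finishing: $4,775 | Tooling: $3,075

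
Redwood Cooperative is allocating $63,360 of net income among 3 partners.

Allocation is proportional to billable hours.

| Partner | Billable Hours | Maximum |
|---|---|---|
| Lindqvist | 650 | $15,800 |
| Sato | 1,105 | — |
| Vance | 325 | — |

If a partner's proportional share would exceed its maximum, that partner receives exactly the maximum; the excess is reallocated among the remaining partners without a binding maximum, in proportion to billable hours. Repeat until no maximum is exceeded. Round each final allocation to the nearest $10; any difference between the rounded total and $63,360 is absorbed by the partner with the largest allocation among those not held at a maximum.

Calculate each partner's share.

Sum of billable hours: 2,080.
Pro-rata shares before constraints: Lindqvist 19,800.00; Sato 33,660.00; Vance 9,900.00.
Held at cap: Lindqvist ($15,800); remaining pool $47,560 reallocated over remaining billable hours 1,430.
Shares after redistribution: Sato 36,750.91 → $36,750; Vance 10,809.09 → $10,810.

Lindqvist: $15,800 · Sato: $36,750 · Vance: $10,810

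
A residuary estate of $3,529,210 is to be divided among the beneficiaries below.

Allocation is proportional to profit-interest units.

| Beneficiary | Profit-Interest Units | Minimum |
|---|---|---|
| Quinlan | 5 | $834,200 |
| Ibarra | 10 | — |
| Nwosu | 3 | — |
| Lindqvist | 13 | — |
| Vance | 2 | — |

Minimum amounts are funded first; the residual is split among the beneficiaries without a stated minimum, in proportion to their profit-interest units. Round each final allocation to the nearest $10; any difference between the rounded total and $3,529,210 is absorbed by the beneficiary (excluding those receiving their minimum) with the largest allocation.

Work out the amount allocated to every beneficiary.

Guaranteed amounts: Quinlan $834,200. Remaining pool $2,695,010.
Remaining pool split over remaining profit-interest units 28: Ibarra 962,503.57 → $962,500; Nwosu 288,751.07 → $288,750; Lindqvist 1,251,254.64 → $1,251,250; Vance 192,500.71 → $192,500.
Rounding difference +$10 applied to Lindqvist → $1,251,260.

Quinlan: $834,200 | Ibarra: $962,500 | Nwosu: $288,750 | Lindqvist: $1,251,260 | Vance: $192,500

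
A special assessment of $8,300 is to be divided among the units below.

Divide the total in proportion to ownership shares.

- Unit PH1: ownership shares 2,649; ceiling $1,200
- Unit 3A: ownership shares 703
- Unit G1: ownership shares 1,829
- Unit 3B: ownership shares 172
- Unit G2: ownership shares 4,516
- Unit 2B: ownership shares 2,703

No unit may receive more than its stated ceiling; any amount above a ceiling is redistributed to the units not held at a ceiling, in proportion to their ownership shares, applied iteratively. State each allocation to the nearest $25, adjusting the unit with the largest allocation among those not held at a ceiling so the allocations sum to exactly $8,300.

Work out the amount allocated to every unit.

Sum of ownership shares: 12,572.
Unconstrained shares: Unit PH1 1,748.86; Unit 3A 464.12; Unit G1 1,207.50; Unit 3B 113.55; Unit G2 2,981.45; Unit 2B 1,784.51.
Cap binds for Unit PH1 ($1,200); remaining pool $7,100 reallocated over remaining ownership shares 9,923.
Redistributed shares: Unit 3A 503.00 → $500; Unit G1 1,308.67 → $1,300; Unit 3B 123.07 → $125; Unit G2 3,231.24 → $3,225; Unit 2B 1,934.02 → $1,925.
Rounding difference +$25 applied to Unit G2 → $3,250.

Unit PH1: $1,200 | Unit 3A: $500 | Unit G1: $1,300 | Unit 3B: $125 | Unit G2: $3,250 | Unit 2B: $1,925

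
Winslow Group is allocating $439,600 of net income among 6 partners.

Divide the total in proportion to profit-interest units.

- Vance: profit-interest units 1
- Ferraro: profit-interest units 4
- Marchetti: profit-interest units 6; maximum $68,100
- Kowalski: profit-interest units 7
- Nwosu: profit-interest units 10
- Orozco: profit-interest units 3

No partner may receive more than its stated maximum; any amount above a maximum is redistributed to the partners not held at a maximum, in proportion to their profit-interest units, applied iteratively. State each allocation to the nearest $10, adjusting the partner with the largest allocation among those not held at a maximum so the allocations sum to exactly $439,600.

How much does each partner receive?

Profit-interest units total: 31.
Proportional shares (ignoring caps): Vance 14,180.65; Ferraro 56,722.58; Marchetti 85,083.87; Kowalski 99,264.52; Nwosu 141,806.45; Orozco 42,541.94.
Capped: Marchetti ($68,100); residual $371,500 reallocated over remaining profit-interest units 25.
Remaining shares: Vance 14,860.00 → $14,860; Ferraro 59,440.00 → $59,440; Kowalski 104,020.00 → $104,020; Nwosu 148,600.00 → $148,600; Orozco 44,580.00 → $44,580.

Vance: $14,860 | Ferraro: $59,440 | Marchetti: $68,100 | Kowalski: $104,020 | Nwosu: $148,600 | Orozco: $44,580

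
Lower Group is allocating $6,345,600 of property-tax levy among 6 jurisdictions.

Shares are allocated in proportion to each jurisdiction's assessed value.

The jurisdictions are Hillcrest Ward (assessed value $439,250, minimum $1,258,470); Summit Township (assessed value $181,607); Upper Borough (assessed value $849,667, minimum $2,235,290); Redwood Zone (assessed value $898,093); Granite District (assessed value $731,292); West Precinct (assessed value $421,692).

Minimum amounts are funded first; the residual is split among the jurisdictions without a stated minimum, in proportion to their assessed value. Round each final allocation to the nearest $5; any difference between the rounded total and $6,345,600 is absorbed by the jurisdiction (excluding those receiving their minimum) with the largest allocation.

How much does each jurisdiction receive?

Hillcrest Ward: $1,258,470 | Summit Township: $231,970 | Upper Borough: $2,235,290 | Redwood Zone: $1,147,145 | Granite District: $934,090 | West Precinct: $538,635

Minimums first: Hillcrest Ward $1,258,470; Upper Borough $2,235,290. Balance $2,851,840.
Balance split over remaining assessed value 2,232,684: Summit Township 231,969.28 → $231,970; Redwood Zone 1,147,147.35 → $1,147,145; Granite District 934,089.99 → $934,090; West Precinct 538,633.37 → $538,635.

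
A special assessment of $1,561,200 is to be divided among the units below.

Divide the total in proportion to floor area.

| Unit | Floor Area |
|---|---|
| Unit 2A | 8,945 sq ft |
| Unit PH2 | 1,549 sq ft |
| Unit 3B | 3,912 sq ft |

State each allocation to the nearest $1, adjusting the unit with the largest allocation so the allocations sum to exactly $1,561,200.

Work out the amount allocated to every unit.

Sum of floor area: 14,406.
Pro-rata amounts: Unit 2A 8,945/14,406 × $1,561,200 = 969,383.17; Unit PH2 1,549/14,406 × $1,561,200 = 167,867.47; Unit 3B 3,912/14,406 × $1,561,200 = 423,949.35.
Rounded to nearest $1: Unit 2A $969,383; Unit PH2 $167,867; Unit 3B $423,949. Sum = $1,561,199.
Difference $1,561,200 − $1,561,199 = +$1 applied to largest allocation (Unit 2A): Unit 2A becomes $969,384.

Unit 2A: $969,384; Unit PH2: $167,867; Unit 3B: $423,949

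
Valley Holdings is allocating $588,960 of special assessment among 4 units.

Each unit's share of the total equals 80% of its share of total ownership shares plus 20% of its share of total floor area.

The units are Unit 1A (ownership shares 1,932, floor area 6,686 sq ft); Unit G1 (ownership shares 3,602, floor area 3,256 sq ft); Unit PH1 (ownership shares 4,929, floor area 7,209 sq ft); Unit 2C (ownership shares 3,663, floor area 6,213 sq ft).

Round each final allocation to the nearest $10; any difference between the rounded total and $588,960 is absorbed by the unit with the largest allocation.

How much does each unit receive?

Unit 1A: $98,150 | Unit G1: $136,560 | Unit PH1: $200,750 | Unit 2C: $153,500

Totals — ownership shares 14,126, floor area 23,364.
Blended shares (80% ownership shares + 20% floor area): Unit 1A 0.1666; Unit G1 0.2319; Unit PH1 0.3409; Unit 2C 0.2606.
Raw shares: Unit 1A 98,149.37; Unit G1 136,558.96; Unit PH1 200,750.06; Unit 2C 153,501.61.
After rounding ($10): Unit 1A $98,150; Unit G1 $136,560; Unit PH1 $200,750; Unit 2C $153,500. Sum = $588,960.
Sum already equals the total — no adjustment.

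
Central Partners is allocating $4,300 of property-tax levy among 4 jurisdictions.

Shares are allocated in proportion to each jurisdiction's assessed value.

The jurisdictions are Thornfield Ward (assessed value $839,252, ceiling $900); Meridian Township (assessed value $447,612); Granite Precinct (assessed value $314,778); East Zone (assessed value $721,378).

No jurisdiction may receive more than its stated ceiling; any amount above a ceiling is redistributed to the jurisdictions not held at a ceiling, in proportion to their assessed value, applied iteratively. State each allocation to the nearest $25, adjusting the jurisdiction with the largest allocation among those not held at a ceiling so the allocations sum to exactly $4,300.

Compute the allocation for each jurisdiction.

Thornfield Ward: $900; Meridian Township: $1,025; Granite Precinct: $725; East Zone: $1,650

Assessed value total: 2,323,020.
Proportional shares (ignoring caps): Thornfield Ward 1,553.49; Meridian Township 828.55; Granite Precinct 582.67; East Zone 1,335.30.
Held at cap: Thornfield Ward ($900); balance $3,400 reallocated over remaining assessed value 1,483,768.
Redistributed shares: Meridian Township 1,025.69 → $1,025; Granite Precinct 721.30 → $725; East Zone 1,653.01 → $1,650.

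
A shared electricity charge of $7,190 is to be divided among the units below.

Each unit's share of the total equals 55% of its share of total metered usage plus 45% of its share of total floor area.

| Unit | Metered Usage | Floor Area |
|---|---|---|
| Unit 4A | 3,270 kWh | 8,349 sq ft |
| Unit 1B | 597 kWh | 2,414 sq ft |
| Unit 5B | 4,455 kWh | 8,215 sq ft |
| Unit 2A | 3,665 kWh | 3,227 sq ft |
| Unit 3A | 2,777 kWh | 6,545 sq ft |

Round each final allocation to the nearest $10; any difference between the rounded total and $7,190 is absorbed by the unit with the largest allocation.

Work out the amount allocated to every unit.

Totals — metered usage 14,764, floor area 28,750.
Composite weights (55% metered usage + 45% floor area): Unit 4A 0.2525; Unit 1B 0.0600; Unit 5B 0.2945; Unit 2A 0.1870; Unit 3A 0.2059.
Proportional shares: Unit 4A 1,815.45; Unit 1B 431.57; Unit 5B 2,117.77; Unit 2A 1,344.82; Unit 3A 1,480.38.
After rounding ($10): Unit 4A $1,820; Unit 1B $430; Unit 5B $2,120; Unit 2A $1,340; Unit 3A $1,480. Sum = $7,190.
Rounded total matches; no reconciliation needed.

Unit 4A: $1,820; Unit 1B: $430; Unit 5B: $2,120; Unit 2A: $1,340; Unit 3A: $1,480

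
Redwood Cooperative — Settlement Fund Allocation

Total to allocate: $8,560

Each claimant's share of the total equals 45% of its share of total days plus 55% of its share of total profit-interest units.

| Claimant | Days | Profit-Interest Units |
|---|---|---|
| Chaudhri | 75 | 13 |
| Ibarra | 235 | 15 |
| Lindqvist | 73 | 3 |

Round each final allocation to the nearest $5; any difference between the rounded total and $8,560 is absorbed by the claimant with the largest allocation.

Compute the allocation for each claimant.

Totals — days 383, profit-interest units 31.
Combined weights (45% days + 55% profit-interest units): Chaudhri 0.3188; Ibarra 0.5422; Lindqvist 0.1390.
Unrounded shares: Chaudhri 2,728.63; Ibarra 4,641.56; Lindqvist 1,189.81.
Rounded to nearest $5: Chaudhri $2,730; Ibarra $4,640; Lindqvist $1,190. Sum = $8,560.
Rounded total matches; no reconciliation needed.

Chaudhri: $2,730 | Ibarra: $4,640 | Lindqvist: $1,190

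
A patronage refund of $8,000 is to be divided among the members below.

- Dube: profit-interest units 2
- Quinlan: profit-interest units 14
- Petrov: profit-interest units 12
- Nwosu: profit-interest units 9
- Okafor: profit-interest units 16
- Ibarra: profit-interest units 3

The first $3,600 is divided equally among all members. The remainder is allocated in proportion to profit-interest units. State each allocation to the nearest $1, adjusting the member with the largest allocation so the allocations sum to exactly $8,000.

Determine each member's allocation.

First tranche $3,600 split equally: $600 each.
Remainder $4,400 by profit-interest units (total 56): Dube 157.14 → $157; Quinlan 1,100.00 → $1,100; Petrov 942.86 → $943; Nwosu 707.14 → $707; Okafor 1,257.14 → $1,257; Ibarra 235.71 → $236.
Totals: Dube $600 + $157 = $757; Quinlan $600 + $1,100 = $1,700; Petrov $600 + $943 = $1,543; Nwosu $600 + $707 = $1,307; Okafor $600 + $1,257 = $1,857; Ibarra $600 + $236 = $836.

Dube: $757 · Quinlan: $1,700 · Petrov: $1,543 · Nwosu: $1,307 · Okafor: $1,857 · Ibarra: $836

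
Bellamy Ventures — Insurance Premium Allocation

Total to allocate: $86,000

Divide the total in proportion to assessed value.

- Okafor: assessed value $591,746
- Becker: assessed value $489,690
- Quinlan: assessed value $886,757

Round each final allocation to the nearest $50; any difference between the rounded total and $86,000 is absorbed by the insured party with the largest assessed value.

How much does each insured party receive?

Combined assessed value = 591,746 + 489,690 + 886,757 = 1,968,193.
Unrounded shares: Okafor 25,856.28; Becker 21,396.96; Quinlan 38,746.76.
After rounding ($50): Okafor $25,850; Becker $21,400; Quinlan $38,750. Sum = $86,000.
Rounded total matches; no reconciliation needed.

Okafor: $25,850 · Becker: $21,400 · Quinlan: $38,750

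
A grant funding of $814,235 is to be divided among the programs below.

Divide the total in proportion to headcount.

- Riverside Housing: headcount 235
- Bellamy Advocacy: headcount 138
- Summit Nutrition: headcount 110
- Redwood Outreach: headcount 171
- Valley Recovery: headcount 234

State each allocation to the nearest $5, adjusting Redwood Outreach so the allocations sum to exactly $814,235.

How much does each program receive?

Sum of headcount: 888.
Proportional shares: Riverside Housing 235/888 × $814,235 = 215,478.86; Bellamy Advocacy 138/888 × $814,235 = 126,536.52; Summit Nutrition 110/888 × $814,235 = 100,862.44; Redwood Outreach 171/888 × $814,235 = 156,795.25; Valley Recovery 234/888 × $814,235 = 214,561.93.
Rounded to nearest $5: Riverside Housing $215,480; Bellamy Advocacy $126,535; Summit Nutrition $100,860; Redwood Outreach $156,795; Valley Recovery $214,560. Sum = $814,230.
Difference $814,235 − $814,230 = +$5 applied to Redwood Outreach: Redwood Outreach becomes $156,800.

Riverside Housing: $215,480; Bellamy Advocacy: $126,535; Summit Nutrition: $100,860; Redwood Outreach: $156,800; Valley Recovery: $214,560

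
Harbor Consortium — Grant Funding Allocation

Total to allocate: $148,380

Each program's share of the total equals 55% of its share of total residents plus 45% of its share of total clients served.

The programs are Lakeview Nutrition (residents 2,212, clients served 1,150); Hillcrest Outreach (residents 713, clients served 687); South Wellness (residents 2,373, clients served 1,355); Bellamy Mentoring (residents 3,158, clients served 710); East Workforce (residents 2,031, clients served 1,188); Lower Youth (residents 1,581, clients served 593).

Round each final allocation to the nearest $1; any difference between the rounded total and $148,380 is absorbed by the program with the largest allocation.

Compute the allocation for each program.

Residents total 12,068; clients served total 5,683.
Combined weights (55% residents + 45% clients served): Lakeview Nutrition 0.1919; Hillcrest Outreach 0.0869; South Wellness 0.2154; Bellamy Mentoring 0.2001; East Workforce 0.1866; Lower Youth 0.1190.
Pro-rata amounts: Lakeview Nutrition 28,470.13; Hillcrest Outreach 12,893.35; South Wellness 31,967.48; Bellamy Mentoring 29,697.72; East Workforce 27,692.61; Lower Youth 17,658.71.
After rounding ($1): Lakeview Nutrition $28,470; Hillcrest Outreach $12,893; South Wellness $31,967; Bellamy Mentoring $29,698; East Workforce $27,693; Lower Youth $17,659. Sum = $148,380.
Rounded total matches; no reconciliation needed.

Lakeview Nutrition: $28,470; Hillcrest Outreach: $12,893; South Wellness: $31,967; Bellamy Mentoring: $29,698; East Workforce: $27,693; Lower Youth: $17,659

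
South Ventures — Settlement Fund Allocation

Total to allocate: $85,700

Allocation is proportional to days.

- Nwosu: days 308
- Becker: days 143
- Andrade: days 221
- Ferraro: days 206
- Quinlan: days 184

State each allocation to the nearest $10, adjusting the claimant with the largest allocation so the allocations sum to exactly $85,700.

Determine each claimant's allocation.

Nwosu: $24,860 · Becker: $11,540 · Andrade: $17,830 · Ferraro: $16,620 · Quinlan: $14,850

Total days = 1,062.
Raw shares: Nwosu 308/1,062 × $85,700 = 24,854.61; Becker 143/1,062 × $85,700 = 11,539.64; Andrade 221/1,062 × $85,700 = 17,833.99; Ferraro 206/1,062 × $85,700 = 16,623.54; Quinlan 184/1,062 × $85,700 = 14,848.21.
At nearest $10: Nwosu $24,850; Becker $11,540; Andrade $17,830; Ferraro $16,620; Quinlan $14,850. Sum = $85,690.
Difference $85,700 − $85,690 = +$10 applied to largest allocation (Nwosu): Nwosu becomes $24,860.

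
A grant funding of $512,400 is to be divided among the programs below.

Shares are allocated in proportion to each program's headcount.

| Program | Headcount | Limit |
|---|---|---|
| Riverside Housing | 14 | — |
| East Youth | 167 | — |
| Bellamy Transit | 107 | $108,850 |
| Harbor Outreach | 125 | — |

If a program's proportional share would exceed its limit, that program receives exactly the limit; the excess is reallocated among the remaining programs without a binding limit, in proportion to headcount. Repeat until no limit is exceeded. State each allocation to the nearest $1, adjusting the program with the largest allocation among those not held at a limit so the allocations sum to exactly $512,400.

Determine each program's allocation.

Riverside Housing: $18,463 | East Youth: $220,238 | Bellamy Transit: $108,850 | Harbor Outreach: $164,849

Sum of headcount: 413.
Unconstrained shares: Riverside Housing 17,369.49; East Youth 207,193.22; Bellamy Transit 132,752.54; Harbor Outreach 155,084.75.
Cap binds for Bellamy Transit ($108,850); balance $403,550 reallocated over remaining headcount 306.
Redistributed shares: Riverside Housing 18,463.07 → $18,463; East Youth 220,238.07 → $220,238; Harbor Outreach 164,848.86 → $164,849.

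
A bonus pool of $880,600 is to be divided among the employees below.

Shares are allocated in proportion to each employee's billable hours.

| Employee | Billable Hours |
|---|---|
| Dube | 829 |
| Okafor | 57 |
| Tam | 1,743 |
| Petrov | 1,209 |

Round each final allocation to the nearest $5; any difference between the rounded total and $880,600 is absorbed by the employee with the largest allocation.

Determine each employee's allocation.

Combined billable hours = 3,838.
Pro-rata amounts: Dube 829/3,838 × $880,600 = 190,207.76; Okafor 57/3,838 × $880,600 = 13,078.22; Tam 1,743/3,838 × $880,600 = 399,918.13; Petrov 1,209/3,838 × $880,600 = 277,395.88.
After rounding ($5): Dube $190,210; Okafor $13,080; Tam $399,920; Petrov $277,395. Sum = $880,605.
Difference $880,600 − $880,605 = −$5 applied to largest allocation (Tam): Tam becomes $399,915.

Dube: $190,210 | Okafor: $13,080 | Tam: $399,915 | Petrov: $277,395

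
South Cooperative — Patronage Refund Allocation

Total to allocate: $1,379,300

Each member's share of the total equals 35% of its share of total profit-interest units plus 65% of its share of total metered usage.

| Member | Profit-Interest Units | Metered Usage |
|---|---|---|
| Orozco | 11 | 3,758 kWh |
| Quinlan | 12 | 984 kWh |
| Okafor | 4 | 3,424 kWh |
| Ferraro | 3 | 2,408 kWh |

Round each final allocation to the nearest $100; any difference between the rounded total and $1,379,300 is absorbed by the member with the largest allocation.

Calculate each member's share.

Totals — profit-interest units 30, metered usage 10,574.
Composite weights (35% profit-interest units + 65% metered usage): Orozco 0.3593; Quinlan 0.2005; Okafor 0.2571; Ferraro 0.1830.
Unrounded shares: Orozco 495,642.29; Quinlan 276,533.08; Okafor 354,680.37; Ferraro 252,444.25.
At nearest $100: Orozco $495,600; Quinlan $276,500; Okafor $354,700; Ferraro $252,400. Sum = $1,379,200.
Difference $1,379,300 − $1,379,200 = +$100 applied to largest allocation (Orozco): Orozco becomes $495,700.

Orozco: $495,700 · Quinlan: $276,500 · Okafor: $354,700 · Ferraro: $252,400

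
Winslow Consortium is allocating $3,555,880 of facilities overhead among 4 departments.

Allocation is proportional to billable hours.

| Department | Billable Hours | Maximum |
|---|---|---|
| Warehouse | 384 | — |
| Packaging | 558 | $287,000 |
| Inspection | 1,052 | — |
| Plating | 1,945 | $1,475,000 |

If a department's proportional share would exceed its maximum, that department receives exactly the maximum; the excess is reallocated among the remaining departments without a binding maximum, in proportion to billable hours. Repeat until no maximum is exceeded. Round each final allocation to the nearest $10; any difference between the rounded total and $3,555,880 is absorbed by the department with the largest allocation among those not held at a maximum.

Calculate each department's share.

Warehouse: $479,700 · Packaging: $287,000 · Inspection: $1,314,180 · Plating: $1,475,000

Combined billable hours = 3,939.
Unconstrained shares: Warehouse 346,650.91; Packaging 503,727.10; Inspection 949,679.05; Plating 1,755,822.95.
Held at cap: Packaging ($287,000), Plating ($1,475,000); remaining pool $1,793,880 reallocated over remaining billable hours 1,436.
Remaining shares: Warehouse 479,700.50 → $479,700; Inspection 1,314,179.50 → $1,314,180.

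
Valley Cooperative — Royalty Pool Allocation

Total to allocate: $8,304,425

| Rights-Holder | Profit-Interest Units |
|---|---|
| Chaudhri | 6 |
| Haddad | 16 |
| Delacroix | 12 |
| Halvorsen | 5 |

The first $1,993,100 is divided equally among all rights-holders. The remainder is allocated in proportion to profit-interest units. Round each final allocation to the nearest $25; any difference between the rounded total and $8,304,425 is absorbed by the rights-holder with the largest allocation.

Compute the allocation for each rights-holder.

Chaudhri: $1,469,250 | Haddad: $3,087,525 | Delacroix: $2,440,225 | Halvorsen: $1,307,425

$1,993,100 shared equally gives $498,275 per rights-holder.
Remainder $6,311,325 by profit-interest units (total 39): Chaudhri 970,973.08 → $970,975; Haddad 2,589,261.54 → $2,589,250; Delacroix 1,941,946.15 → $1,941,950; Halvorsen 809,144.23 → $809,150.
Totals: Chaudhri $498,275 + $970,975 = $1,469,250; Haddad $498,275 + $2,589,250 = $3,087,525; Delacroix $498,275 + $1,941,950 = $2,440,225; Halvorsen $498,275 + $809,150 = $1,307,425.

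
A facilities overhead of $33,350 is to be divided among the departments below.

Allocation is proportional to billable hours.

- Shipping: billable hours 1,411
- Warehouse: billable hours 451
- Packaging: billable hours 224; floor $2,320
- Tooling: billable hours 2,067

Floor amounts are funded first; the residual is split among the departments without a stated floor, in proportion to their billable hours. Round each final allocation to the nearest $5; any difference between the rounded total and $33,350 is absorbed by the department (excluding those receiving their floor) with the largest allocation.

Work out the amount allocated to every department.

Minimums first: Packaging $2,320. Remaining pool $31,030.
Remaining pool split over remaining billable hours 3,929: Shipping 11,143.63 → $11,145; Warehouse 3,561.86 → $3,560; Tooling 16,324.51 → $16,325.

Shipping: $11,145; Warehouse: $3,560; Packaging: $2,320; Tooling: $16,325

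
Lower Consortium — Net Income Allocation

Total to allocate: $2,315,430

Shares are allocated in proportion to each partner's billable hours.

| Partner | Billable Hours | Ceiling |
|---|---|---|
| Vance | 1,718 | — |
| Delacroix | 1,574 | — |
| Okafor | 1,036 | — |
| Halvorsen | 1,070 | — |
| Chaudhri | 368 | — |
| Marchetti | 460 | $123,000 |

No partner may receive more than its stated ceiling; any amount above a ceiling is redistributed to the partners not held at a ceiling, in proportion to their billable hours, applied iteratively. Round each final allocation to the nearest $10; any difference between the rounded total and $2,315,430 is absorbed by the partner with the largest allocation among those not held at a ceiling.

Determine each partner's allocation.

Combined billable hours = 6,226.
Proportional shares (ignoring caps): Vance 638,918.85; Delacroix 585,365.70; Okafor 385,285.17; Halvorsen 397,929.67; Chaudhri 136,858.05; Marchetti 171,072.57.
Cap binds for Marchetti ($123,000); remaining pool $2,192,430 reallocated over remaining billable hours 5,766.
Shares after redistribution: Vance 653,242.24 → $653,240; Delacroix 598,488.52 → $598,490; Okafor 393,922.56 → $393,920; Halvorsen 406,850.52 → $406,850; Chaudhri 139,926.16 → $139,930.

Vance: $653,240; Delacroix: $598,490; Okafor: $393,920; Halvorsen: $406,850; Chaudhri: $139,930; Marchetti: $123,000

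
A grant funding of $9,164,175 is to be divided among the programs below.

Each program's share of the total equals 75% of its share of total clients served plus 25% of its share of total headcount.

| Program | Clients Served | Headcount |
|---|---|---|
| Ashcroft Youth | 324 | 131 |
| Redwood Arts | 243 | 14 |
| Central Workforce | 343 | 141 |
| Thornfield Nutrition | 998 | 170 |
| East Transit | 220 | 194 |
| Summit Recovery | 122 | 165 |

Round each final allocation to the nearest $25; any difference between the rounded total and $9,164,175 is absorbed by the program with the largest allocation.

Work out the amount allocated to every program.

Clients served total 2,250; headcount total 815.
Blended shares (75% clients served + 25% headcount): Ashcroft Youth 0.1482; Redwood Arts 0.0853; Central Workforce 0.1576; Thornfield Nutrition 0.3848; East Transit 0.1328; Summit Recovery 0.0913.
Proportional shares: Ashcroft Youth 1,357,984.56; Redwood Arts 781,653.53; Central Workforce 1,444,135.30; Thornfield Nutrition 3,526,501.98; East Transit 1,217,392.25; Summit Recovery 836,507.39.
Rounded to nearest $25: Ashcroft Youth $1,357,975; Redwood Arts $781,650; Central Workforce $1,444,125; Thornfield Nutrition $3,526,500; East Transit $1,217,400; Summit Recovery $836,500. Sum = $9,164,150.
Difference $9,164,175 − $9,164,150 = +$25 applied to largest allocation (Thornfield Nutrition): Thornfield Nutrition becomes $3,526,525.

Ashcroft Youth: $1,357,975 | Redwood Arts: $781,650 | Central Workforce: $1,444,125 | Thornfield Nutrition: $3,526,525 | East Transit: $1,217,400 | Summit Recovery: $836,500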